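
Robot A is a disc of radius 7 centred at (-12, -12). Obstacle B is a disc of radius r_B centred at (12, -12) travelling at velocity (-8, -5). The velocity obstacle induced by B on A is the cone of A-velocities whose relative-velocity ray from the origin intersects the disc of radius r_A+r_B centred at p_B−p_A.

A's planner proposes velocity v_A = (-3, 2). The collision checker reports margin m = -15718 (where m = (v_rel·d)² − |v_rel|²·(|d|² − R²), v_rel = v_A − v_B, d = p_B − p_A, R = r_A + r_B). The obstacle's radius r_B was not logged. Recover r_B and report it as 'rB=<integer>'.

m = -15718
d = (24, 0);  v_rel = (5, 7),  |v_rel|² = 74
v_rel×d = (5)·(0) − (7)·(24) = -168
since m = R²·74 − (-168)²:  R² = (28224 + -15718) / 74 = 169
R = √169 = 13  ⇒  r_B = 13 − 7 = 6

rB=6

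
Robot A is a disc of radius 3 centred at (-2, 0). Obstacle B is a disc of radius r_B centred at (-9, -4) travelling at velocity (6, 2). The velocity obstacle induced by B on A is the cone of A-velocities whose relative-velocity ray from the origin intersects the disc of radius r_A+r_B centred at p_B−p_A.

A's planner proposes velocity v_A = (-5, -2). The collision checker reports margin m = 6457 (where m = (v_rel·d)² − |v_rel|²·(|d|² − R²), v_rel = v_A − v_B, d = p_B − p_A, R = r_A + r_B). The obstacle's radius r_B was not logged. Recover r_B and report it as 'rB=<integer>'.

m = 6457
d = (-7, -4);  v_rel = (-11, -4),  |v_rel|² = 137
v_rel×d = (-11)·(-4) − (-4)·(-7) = 16
since m = R²·137 − 16²:  R² = (256 + 6457) / 137 = 49
R = √49 = 7  ⇒  r_B = 7 − 3 = 4

rB=4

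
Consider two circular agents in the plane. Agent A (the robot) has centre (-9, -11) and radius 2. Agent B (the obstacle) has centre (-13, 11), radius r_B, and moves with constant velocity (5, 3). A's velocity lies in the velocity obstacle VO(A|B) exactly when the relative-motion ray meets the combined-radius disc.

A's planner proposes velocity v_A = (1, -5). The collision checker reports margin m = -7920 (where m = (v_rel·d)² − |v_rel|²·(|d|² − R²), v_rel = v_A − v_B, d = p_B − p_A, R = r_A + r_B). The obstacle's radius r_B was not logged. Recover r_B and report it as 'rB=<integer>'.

m = -7920
d = (-4, 22);  v_rel = (-4, -8),  |v_rel|² = 80
v_rel×d = (-4)·(22) − (-8)·(-4) = -120
since m = R²·80 − (-120)²:  R² = (14400 + -7920) / 80 = 81
R = √81 = 9  ⇒  r_B = 9 − 2 = 7

rB=7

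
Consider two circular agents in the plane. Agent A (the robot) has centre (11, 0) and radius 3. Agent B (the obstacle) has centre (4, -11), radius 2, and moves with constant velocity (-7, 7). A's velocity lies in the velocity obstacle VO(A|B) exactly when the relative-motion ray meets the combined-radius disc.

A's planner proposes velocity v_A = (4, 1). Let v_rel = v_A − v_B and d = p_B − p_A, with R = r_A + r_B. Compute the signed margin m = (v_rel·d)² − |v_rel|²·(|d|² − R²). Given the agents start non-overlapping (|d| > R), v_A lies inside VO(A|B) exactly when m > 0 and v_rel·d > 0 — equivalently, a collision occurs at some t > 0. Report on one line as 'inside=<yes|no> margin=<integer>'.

d = (-7, -11),  |d|² = 170;  R = 3+2 = 5,  c = 170−5² = 145
v_rel = (11, -6),  |v_rel|² = 157;  v_rel·d = (11)·(-7) + (-6)·(-11) = -11
157·t² + 22·t + 145 = 0  ⇒  m = (-11)² − 157·145 = -22644
m = -22644 < 0,  v_rel·d = -11 < 0  ⇒  outside

inside=no margin=-22644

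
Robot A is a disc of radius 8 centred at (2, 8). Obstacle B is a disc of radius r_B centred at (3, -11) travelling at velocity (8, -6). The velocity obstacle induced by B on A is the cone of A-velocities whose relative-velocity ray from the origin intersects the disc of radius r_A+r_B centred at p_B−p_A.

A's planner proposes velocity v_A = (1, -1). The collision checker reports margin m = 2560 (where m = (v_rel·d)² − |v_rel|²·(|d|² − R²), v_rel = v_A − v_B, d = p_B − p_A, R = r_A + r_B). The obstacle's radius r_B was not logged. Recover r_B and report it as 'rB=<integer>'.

m = 2560
d = (1, -19);  v_rel = (-7, 5),  |v_rel|² = 74
v_rel×d = (-7)·(-19) − (5)·(1) = 128
since m = R²·74 − 128²:  R² = (16384 + 2560) / 74 = 256
R = √256 = 16  ⇒  r_B = 16 − 8 = 8

rB=8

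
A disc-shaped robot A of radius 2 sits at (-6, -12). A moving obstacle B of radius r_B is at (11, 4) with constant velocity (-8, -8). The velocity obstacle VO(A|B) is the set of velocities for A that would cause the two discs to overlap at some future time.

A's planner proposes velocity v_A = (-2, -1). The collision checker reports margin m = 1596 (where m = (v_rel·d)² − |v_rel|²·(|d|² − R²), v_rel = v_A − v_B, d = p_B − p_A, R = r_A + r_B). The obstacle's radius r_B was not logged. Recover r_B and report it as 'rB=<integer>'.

m = 1596
d = (17, 16);  v_rel = (6, 7),  |v_rel|² = 85
v_rel×d = (6)·(16) − (7)·(17) = -23
since m = R²·85 − (-23)²:  R² = (529 + 1596) / 85 = 25
R = √25 = 5  ⇒  r_B = 5 − 2 = 3

rB=3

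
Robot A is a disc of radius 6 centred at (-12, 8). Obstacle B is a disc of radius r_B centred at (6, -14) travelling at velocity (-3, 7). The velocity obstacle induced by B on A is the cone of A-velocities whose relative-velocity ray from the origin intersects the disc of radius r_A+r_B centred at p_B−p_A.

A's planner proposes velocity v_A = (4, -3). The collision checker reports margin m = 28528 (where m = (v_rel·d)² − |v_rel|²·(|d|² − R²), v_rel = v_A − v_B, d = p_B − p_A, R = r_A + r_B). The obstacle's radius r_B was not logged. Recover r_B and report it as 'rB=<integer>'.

m = 28528
d = (18, -22);  v_rel = (7, -10),  |v_rel|² = 149
v_rel×d = (7)·(-22) − (-10)·(18) = 26
since m = R²·149 − 26²:  R² = (676 + 28528) / 149 = 196
R = √196 = 14  ⇒  r_B = 14 − 6 = 8

rB=8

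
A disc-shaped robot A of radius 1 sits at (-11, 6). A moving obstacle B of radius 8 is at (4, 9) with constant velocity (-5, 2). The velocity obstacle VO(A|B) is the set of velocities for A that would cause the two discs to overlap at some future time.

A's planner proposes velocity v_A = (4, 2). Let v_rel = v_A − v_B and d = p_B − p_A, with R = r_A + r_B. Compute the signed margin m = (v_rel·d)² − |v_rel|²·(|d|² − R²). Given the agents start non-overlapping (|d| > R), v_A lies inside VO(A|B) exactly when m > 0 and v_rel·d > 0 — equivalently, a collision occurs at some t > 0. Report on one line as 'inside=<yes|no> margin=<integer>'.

d = (15, 3),  |d|² = 234;  R = 1+8 = 9,  c = 234−9² = 153
v_rel = (9, 0),  |v_rel|² = 81;  v_rel·d = (9)·(15) + (0)·(3) = 135
81·t² − 270·t + 153 = 0  ⇒  m = 135² − 81·153 = 5832
m = 5832 > 0,  v_rel·d = 135 > 0  ⇒  inside

inside=yes margin=5832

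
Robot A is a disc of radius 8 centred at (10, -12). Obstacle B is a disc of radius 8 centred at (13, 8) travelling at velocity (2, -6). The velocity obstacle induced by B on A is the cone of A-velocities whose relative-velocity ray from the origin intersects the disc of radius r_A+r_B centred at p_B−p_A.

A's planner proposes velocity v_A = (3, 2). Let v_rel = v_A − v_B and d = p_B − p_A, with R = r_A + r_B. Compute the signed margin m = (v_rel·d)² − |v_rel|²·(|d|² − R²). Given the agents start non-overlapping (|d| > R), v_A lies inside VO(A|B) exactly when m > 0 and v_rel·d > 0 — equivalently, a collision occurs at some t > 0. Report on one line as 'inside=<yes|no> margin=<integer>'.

d = (3, 20),  |d|² = 409;  R = 8+8 = 16,  c = 409−16² = 153
v_rel = (1, 8),  |v_rel|² = 65;  v_rel·d = (1)·(3) + (8)·(20) = 163
65·t² − 326·t + 153 = 0  ⇒  m = 163² − 65·153 = 16624
m = 16624 > 0,  v_rel·d = 163 > 0  ⇒  inside

inside=yes margin=16624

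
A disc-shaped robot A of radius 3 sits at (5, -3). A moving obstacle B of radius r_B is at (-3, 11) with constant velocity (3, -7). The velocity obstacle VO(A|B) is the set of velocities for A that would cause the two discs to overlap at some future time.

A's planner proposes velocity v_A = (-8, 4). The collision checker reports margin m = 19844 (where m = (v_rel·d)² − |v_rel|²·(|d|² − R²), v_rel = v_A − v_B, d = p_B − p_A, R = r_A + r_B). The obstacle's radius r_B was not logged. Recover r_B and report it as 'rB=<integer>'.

m = 19844
d = (-8, 14);  v_rel = (-11, 11),  |v_rel|² = 242
v_rel×d = (-11)·(14) − (11)·(-8) = -66
since m = R²·242 − (-66)²:  R² = (4356 + 19844) / 242 = 100
R = √100 = 10  ⇒  r_B = 10 − 3 = 7

rB=7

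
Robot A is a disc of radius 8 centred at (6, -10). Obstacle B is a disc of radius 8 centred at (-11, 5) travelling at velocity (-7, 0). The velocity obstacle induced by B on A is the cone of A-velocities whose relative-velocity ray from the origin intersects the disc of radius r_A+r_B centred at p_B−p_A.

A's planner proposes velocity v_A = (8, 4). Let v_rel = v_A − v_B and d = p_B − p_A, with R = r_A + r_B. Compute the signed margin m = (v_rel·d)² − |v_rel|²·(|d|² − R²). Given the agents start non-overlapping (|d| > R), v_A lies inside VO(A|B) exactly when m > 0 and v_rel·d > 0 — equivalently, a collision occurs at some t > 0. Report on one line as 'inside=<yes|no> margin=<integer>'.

d = (-17, 15),  |d|² = 514;  R = 8+8 = 16,  c = 514−16² = 258
v_rel = (15, 4),  |v_rel|² = 241;  v_rel·d = (15)·(-17) + (4)·(15) = -195
241·t² + 390·t + 258 = 0  ⇒  m = (-195)² − 241·258 = -24153
m = -24153 < 0,  v_rel·d = -195 < 0  ⇒  outside

inside=no margin=-24153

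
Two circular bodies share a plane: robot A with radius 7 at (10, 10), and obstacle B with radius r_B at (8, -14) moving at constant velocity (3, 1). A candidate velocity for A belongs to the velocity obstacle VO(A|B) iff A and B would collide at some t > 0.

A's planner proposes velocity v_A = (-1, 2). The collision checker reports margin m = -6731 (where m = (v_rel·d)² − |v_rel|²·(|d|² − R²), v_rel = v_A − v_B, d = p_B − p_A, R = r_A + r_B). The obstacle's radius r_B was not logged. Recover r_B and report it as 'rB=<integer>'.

m = -6731
d = (-2, -24);  v_rel = (-4, 1),  |v_rel|² = 17
v_rel×d = (-4)·(-24) − (1)·(-2) = 98
since m = R²·17 − 98²:  R² = (9604 + -6731) / 17 = 169
R = √169 = 13  ⇒  r_B = 13 − 7 = 6

rB=6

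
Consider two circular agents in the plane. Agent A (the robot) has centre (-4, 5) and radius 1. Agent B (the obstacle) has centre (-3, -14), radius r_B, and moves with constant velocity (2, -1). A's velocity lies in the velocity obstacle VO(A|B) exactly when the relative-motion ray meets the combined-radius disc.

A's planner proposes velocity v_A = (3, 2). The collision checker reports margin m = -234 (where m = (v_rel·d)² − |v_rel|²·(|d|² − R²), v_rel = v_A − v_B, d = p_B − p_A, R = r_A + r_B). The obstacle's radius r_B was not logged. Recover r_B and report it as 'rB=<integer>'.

m = -234
d = (1, -19);  v_rel = (1, 3),  |v_rel|² = 10
v_rel×d = (1)·(-19) − (3)·(1) = -22
since m = R²·10 − (-22)²:  R² = (484 + -234) / 10 = 25
R = √25 = 5  ⇒  r_B = 5 − 1 = 4

rB=4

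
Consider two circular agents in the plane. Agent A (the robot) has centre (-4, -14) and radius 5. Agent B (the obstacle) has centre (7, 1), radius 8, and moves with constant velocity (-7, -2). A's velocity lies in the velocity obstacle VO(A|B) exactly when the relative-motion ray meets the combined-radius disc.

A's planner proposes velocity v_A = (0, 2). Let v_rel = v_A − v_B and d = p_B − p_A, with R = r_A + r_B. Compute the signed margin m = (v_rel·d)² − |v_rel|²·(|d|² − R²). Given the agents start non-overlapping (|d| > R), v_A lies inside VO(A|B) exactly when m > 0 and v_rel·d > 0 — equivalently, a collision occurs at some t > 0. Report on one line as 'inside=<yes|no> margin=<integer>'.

d = (11, 15),  |d|² = 346;  R = 5+8 = 13,  c = 346−13² = 177
v_rel = (7, 4),  |v_rel|² = 65;  v_rel·d = (7)·(11) + (4)·(15) = 137
65·t² − 274·t + 177 = 0  ⇒  m = 137² − 65·177 = 7264
m = 7264 > 0,  v_rel·d = 137 > 0  ⇒  inside

inside=yes margin=7264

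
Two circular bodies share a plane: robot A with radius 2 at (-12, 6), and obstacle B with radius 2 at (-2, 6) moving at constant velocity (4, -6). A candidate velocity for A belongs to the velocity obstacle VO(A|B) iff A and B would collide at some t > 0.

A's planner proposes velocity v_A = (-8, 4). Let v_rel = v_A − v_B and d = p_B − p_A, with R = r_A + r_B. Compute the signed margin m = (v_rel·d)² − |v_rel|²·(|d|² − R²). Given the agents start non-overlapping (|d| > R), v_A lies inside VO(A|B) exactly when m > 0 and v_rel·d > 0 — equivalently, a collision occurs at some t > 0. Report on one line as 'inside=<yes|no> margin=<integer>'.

d = (10, 0),  |d|² = 100;  R = 2+2 = 4,  c = 100−4² = 84
v_rel = (-12, 10),  |v_rel|² = 244;  v_rel·d = (-12)·(10) + (10)·(0) = -120
244·t² + 240·t + 84 = 0  ⇒  m = (-120)² − 244·84 = -6096
m = -6096 < 0,  v_rel·d = -120 < 0  ⇒  outside

inside=no margin=-6096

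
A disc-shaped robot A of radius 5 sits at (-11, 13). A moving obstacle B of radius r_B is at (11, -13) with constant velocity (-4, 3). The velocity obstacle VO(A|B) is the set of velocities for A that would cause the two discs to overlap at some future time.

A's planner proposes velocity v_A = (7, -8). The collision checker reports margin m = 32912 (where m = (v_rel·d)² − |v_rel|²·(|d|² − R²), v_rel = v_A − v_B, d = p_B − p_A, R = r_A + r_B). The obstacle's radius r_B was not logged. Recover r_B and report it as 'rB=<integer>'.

m = 32912
d = (22, -26);  v_rel = (11, -11),  |v_rel|² = 242
v_rel×d = (11)·(-26) − (-11)·(22) = -44
since m = R²·242 − (-44)²:  R² = (1936 + 32912) / 242 = 144
R = √144 = 12  ⇒  r_B = 12 − 5 = 7

rB=7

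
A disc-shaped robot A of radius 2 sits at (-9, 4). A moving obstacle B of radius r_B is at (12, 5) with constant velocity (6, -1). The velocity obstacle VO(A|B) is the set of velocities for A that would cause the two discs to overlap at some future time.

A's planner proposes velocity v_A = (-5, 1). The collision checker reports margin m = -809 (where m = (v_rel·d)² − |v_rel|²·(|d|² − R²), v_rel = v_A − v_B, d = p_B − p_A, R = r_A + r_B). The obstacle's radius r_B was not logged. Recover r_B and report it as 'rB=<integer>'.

m = -809
d = (21, 1);  v_rel = (-11, 2),  |v_rel|² = 125
v_rel×d = (-11)·(1) − (2)·(21) = -53
since m = R²·125 − (-53)²:  R² = (2809 + -809) / 125 = 16
R = √16 = 4  ⇒  r_B = 4 − 2 = 2

rB=2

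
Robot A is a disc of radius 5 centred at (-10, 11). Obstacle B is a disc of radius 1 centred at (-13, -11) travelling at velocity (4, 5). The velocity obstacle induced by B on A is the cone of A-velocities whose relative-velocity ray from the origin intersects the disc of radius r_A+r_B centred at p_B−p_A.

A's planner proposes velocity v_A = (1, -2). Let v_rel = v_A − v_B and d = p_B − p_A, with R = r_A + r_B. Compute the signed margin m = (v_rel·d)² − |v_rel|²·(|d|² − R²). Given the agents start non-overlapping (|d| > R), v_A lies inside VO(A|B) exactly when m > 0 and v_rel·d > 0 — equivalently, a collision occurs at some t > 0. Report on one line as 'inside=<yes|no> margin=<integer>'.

d = (-3, -22),  |d|² = 493;  R = 5+1 = 6,  c = 493−6² = 457
v_rel = (-3, -7),  |v_rel|² = 58;  v_rel·d = (-3)·(-3) + (-7)·(-22) = 163
58·t² − 326·t + 457 = 0  ⇒  m = 163² − 58·457 = 63
m = 63 > 0,  v_rel·d = 163 > 0  ⇒  inside

inside=yes margin=63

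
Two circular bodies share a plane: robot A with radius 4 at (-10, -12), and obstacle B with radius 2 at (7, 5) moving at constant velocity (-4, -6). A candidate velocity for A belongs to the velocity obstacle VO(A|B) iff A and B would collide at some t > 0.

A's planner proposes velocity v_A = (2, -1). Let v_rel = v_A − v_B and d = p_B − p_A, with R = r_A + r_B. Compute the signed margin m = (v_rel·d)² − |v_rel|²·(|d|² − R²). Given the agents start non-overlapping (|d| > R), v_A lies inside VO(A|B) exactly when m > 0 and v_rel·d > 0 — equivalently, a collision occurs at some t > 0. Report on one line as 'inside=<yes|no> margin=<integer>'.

d = (17, 17),  |d|² = 578;  R = 4+2 = 6,  c = 578−6² = 542
v_rel = (6, 5),  |v_rel|² = 61;  v_rel·d = (6)·(17) + (5)·(17) = 187
61·t² − 374·t + 542 = 0  ⇒  m = 187² − 61·542 = 1907
m = 1907 > 0,  v_rel·d = 187 > 0  ⇒  inside

inside=yes margin=1907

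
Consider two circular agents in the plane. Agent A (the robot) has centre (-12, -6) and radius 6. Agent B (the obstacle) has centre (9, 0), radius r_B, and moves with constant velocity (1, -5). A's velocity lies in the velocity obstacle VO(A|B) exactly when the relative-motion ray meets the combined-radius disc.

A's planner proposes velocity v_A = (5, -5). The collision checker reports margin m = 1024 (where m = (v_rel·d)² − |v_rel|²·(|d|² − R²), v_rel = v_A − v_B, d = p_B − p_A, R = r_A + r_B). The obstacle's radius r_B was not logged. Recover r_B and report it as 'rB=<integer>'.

m = 1024
d = (21, 6);  v_rel = (4, 0),  |v_rel|² = 16
v_rel×d = (4)·(6) − (0)·(21) = 24
since m = R²·16 − 24²:  R² = (576 + 1024) / 16 = 100
R = √100 = 10  ⇒  r_B = 10 − 6 = 4

rB=4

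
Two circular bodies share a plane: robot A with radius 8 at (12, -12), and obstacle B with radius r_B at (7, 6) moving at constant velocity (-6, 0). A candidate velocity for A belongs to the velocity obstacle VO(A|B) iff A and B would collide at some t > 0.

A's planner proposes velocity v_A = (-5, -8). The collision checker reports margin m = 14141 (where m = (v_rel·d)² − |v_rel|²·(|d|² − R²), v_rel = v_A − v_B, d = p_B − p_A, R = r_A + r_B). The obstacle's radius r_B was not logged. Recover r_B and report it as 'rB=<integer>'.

m = 14141
d = (-5, 18);  v_rel = (1, -8),  |v_rel|² = 65
v_rel×d = (1)·(18) − (-8)·(-5) = -22
since m = R²·65 − (-22)²:  R² = (484 + 14141) / 65 = 225
R = √225 = 15  ⇒  r_B = 15 − 8 = 7

rB=7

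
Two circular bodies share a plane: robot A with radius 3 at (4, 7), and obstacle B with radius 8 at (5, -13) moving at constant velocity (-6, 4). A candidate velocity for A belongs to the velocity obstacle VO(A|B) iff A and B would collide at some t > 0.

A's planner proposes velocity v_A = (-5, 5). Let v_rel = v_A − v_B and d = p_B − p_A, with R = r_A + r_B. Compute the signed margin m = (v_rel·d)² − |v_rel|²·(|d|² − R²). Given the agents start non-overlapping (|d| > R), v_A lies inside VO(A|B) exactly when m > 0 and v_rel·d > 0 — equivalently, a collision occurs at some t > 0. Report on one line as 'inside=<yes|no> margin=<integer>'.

d = (1, -20),  |d|² = 401;  R = 3+8 = 11,  c = 401−11² = 280
v_rel = (1, 1),  |v_rel|² = 2;  v_rel·d = (1)·(1) + (1)·(-20) = -19
2·t² + 38·t + 280 = 0  ⇒  m = (-19)² − 2·280 = -199
m = -199 < 0,  v_rel·d = -19 < 0  ⇒  outside

inside=no margin=-199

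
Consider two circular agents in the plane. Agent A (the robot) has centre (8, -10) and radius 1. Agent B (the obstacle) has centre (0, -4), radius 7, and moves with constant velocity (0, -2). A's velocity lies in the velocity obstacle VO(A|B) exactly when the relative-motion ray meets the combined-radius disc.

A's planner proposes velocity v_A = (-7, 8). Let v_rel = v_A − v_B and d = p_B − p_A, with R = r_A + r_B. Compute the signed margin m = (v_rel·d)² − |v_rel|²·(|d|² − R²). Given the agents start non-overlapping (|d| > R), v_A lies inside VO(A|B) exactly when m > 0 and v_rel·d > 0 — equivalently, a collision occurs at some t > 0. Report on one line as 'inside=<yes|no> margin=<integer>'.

d = (-8, 6),  |d|² = 100;  R = 1+7 = 8,  c = 100−8² = 36
v_rel = (-7, 10),  |v_rel|² = 149;  v_rel·d = (-7)·(-8) + (10)·(6) = 116
149·t² − 232·t + 36 = 0  ⇒  m = 116² − 149·36 = 8092
m = 8092 > 0,  v_rel·d = 116 > 0  ⇒  inside

inside=yes margin=8092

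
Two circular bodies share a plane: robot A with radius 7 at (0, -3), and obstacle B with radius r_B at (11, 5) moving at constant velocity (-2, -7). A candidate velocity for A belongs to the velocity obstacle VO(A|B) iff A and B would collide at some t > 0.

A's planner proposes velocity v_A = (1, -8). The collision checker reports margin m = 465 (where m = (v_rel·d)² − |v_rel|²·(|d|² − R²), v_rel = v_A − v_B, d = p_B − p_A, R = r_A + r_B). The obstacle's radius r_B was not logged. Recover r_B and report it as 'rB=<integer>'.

m = 465
d = (11, 8);  v_rel = (3, -1),  |v_rel|² = 10
v_rel×d = (3)·(8) − (-1)·(11) = 35
since m = R²·10 − 35²:  R² = (1225 + 465) / 10 = 169
R = √169 = 13  ⇒  r_B = 13 − 7 = 6

rB=6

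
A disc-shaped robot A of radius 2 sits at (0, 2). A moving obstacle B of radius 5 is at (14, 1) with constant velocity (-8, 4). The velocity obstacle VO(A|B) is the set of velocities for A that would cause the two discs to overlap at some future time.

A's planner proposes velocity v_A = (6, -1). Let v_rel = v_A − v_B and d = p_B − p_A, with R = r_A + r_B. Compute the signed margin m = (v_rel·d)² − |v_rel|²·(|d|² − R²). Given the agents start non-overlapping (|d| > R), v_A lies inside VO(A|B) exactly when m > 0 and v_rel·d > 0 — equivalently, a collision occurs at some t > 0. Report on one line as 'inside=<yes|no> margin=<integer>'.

d = (14, -1),  |d|² = 197;  R = 2+5 = 7,  c = 197−7² = 148
v_rel = (14, -5),  |v_rel|² = 221;  v_rel·d = (14)·(14) + (-5)·(-1) = 201
221·t² − 402·t + 148 = 0  ⇒  m = 201² − 221·148 = 7693
m = 7693 > 0,  v_rel·d = 201 > 0  ⇒  inside

inside=yes margin=7693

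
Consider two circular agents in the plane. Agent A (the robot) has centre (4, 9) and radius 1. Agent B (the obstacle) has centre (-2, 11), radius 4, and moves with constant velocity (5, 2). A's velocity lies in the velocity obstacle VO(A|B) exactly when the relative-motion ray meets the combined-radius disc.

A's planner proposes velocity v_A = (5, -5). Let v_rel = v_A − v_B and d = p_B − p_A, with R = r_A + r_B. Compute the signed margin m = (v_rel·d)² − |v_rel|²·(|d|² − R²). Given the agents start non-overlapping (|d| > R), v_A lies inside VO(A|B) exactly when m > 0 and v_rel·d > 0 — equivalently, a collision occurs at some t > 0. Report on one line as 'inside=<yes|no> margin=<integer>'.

d = (-6, 2),  |d|² = 40;  R = 1+4 = 5,  c = 40−5² = 15
v_rel = (0, -7),  |v_rel|² = 49;  v_rel·d = (0)·(-6) + (-7)·(2) = -14
49·t² + 28·t + 15 = 0  ⇒  m = (-14)² − 49·15 = -539
m = -539 < 0,  v_rel·d = -14 < 0  ⇒  outside

inside=no margin=-539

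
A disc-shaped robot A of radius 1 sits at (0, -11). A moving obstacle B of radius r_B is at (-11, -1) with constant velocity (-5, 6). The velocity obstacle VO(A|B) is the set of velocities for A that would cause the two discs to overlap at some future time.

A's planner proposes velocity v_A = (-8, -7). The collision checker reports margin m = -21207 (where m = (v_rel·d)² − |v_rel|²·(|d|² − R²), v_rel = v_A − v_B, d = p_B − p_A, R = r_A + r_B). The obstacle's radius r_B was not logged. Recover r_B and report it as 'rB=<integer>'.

m = -21207
d = (-11, 10);  v_rel = (-3, -13),  |v_rel|² = 178
v_rel×d = (-3)·(10) − (-13)·(-11) = -173
since m = R²·178 − (-173)²:  R² = (29929 + -21207) / 178 = 49
R = √49 = 7  ⇒  r_B = 7 − 1 = 6

rB=6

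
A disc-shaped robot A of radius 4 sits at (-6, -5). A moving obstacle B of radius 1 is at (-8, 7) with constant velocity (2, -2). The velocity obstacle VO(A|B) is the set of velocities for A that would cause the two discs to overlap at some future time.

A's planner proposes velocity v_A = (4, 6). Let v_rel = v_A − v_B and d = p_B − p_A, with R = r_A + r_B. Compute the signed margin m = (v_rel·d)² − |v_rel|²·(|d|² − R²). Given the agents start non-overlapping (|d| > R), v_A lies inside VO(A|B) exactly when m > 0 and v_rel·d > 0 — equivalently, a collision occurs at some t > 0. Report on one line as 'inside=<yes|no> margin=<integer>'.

d = (-2, 12),  |d|² = 148;  R = 4+1 = 5,  c = 148−5² = 123
v_rel = (2, 8),  |v_rel|² = 68;  v_rel·d = (2)·(-2) + (8)·(12) = 92
68·t² − 184·t + 123 = 0  ⇒  m = 92² − 68·123 = 100
m = 100 > 0,  v_rel·d = 92 > 0  ⇒  inside

inside=yes margin=100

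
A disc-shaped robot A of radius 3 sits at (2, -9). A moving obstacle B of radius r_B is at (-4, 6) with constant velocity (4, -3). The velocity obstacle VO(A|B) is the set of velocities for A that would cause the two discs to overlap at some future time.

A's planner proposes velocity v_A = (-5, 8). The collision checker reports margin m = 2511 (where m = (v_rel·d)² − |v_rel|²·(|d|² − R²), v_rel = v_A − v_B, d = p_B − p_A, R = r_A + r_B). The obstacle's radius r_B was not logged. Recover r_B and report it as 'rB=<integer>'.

m = 2511
d = (-6, 15);  v_rel = (-9, 11),  |v_rel|² = 202
v_rel×d = (-9)·(15) − (11)·(-6) = -69
since m = R²·202 − (-69)²:  R² = (4761 + 2511) / 202 = 36
R = √36 = 6  ⇒  r_B = 6 − 3 = 3

rB=3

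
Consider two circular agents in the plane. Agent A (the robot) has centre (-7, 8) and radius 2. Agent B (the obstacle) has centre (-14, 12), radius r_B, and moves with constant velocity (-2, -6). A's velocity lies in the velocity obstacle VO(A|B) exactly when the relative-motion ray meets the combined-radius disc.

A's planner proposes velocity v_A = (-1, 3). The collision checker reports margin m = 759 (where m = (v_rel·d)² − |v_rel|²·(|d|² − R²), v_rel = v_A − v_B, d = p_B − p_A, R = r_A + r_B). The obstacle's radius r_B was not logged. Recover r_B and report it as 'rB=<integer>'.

m = 759
d = (-7, 4);  v_rel = (1, 9),  |v_rel|² = 82
v_rel×d = (1)·(4) − (9)·(-7) = 67
since m = R²·82 − 67²:  R² = (4489 + 759) / 82 = 64
R = √64 = 8  ⇒  r_B = 8 − 2 = 6

rB=6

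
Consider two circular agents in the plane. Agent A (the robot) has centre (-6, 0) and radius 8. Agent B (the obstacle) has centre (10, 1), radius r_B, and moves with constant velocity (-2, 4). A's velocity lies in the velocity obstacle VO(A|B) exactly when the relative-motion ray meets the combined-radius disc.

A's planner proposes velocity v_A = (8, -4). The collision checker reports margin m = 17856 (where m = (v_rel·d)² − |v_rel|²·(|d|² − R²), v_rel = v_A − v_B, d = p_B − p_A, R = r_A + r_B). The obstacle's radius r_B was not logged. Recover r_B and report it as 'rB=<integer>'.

m = 17856
d = (16, 1);  v_rel = (10, -8),  |v_rel|² = 164
v_rel×d = (10)·(1) − (-8)·(16) = 138
since m = R²·164 − 138²:  R² = (19044 + 17856) / 164 = 225
R = √225 = 15  ⇒  r_B = 15 − 8 = 7

rB=7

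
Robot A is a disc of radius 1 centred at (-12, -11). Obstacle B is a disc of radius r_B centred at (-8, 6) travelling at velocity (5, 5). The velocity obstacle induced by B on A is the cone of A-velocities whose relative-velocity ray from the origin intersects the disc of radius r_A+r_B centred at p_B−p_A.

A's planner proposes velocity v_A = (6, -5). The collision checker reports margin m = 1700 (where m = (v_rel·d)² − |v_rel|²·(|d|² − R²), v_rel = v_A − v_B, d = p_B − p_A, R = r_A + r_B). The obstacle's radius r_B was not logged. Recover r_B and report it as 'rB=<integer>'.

m = 1700
d = (4, 17);  v_rel = (1, -10),  |v_rel|² = 101
v_rel×d = (1)·(17) − (-10)·(4) = 57
since m = R²·101 − 57²:  R² = (3249 + 1700) / 101 = 49
R = √49 = 7  ⇒  r_B = 7 − 1 = 6

rB=6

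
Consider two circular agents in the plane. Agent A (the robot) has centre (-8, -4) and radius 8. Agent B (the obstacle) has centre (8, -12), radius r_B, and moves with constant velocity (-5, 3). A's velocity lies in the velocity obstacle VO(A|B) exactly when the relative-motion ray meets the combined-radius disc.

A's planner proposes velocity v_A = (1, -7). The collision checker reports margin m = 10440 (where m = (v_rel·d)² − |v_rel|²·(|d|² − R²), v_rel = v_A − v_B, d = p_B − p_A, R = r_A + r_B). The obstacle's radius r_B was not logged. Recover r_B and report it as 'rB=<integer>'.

m = 10440
d = (16, -8);  v_rel = (6, -10),  |v_rel|² = 136
v_rel×d = (6)·(-8) − (-10)·(16) = 112
since m = R²·136 − 112²:  R² = (12544 + 10440) / 136 = 169
R = √169 = 13  ⇒  r_B = 13 − 8 = 5

rB=5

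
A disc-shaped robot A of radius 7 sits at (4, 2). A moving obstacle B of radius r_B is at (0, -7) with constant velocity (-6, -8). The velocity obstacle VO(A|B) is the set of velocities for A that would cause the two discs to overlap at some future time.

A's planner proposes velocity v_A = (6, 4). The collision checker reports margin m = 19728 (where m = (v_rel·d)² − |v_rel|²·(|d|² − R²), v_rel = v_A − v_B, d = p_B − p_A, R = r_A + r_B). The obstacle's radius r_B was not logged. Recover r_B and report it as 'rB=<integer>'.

m = 19728
d = (-4, -9);  v_rel = (12, 12),  |v_rel|² = 288
v_rel×d = (12)·(-9) − (12)·(-4) = -60
since m = R²·288 − (-60)²:  R² = (3600 + 19728) / 288 = 81
R = √81 = 9  ⇒  r_B = 9 − 7 = 2

rB=2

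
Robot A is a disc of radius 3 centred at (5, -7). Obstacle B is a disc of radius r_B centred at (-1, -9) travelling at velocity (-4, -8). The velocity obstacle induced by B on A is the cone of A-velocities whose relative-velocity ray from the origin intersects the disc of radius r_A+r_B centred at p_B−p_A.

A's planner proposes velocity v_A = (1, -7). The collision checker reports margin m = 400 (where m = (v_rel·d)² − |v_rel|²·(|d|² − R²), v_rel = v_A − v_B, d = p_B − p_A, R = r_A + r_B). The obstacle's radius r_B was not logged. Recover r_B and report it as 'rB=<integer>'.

m = 400
d = (-6, -2);  v_rel = (5, 1),  |v_rel|² = 26
v_rel×d = (5)·(-2) − (1)·(-6) = -4
since m = R²·26 − (-4)²:  R² = (16 + 400) / 26 = 16
R = √16 = 4  ⇒  r_B = 4 − 3 = 1

rB=1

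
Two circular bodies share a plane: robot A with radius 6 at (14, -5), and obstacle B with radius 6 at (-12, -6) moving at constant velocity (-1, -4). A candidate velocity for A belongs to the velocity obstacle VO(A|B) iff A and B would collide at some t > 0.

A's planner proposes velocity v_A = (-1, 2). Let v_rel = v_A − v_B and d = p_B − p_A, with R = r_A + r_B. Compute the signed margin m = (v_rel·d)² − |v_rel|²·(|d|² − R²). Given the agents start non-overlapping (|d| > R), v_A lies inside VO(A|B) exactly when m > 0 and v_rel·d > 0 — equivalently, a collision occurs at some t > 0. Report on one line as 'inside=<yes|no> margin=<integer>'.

d = (-26, -1),  |d|² = 677;  R = 6+6 = 12,  c = 677−12² = 533
v_rel = (0, 6),  |v_rel|² = 36;  v_rel·d = (0)·(-26) + (6)·(-1) = -6
36·t² + 12·t + 533 = 0  ⇒  m = (-6)² − 36·533 = -19152
m = -19152 < 0,  v_rel·d = -6 < 0  ⇒  outside

inside=no margin=-19152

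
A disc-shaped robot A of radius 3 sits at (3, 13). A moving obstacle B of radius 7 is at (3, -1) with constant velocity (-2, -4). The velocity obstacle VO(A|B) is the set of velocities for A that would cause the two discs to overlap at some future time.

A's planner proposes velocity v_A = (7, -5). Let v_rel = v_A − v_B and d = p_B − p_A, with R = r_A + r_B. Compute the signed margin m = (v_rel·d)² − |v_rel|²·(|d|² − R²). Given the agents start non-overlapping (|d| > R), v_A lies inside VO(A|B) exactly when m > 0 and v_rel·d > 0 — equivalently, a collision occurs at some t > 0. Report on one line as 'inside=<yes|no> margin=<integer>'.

d = (0, -14),  |d|² = 196;  R = 3+7 = 10,  c = 196−10² = 96
v_rel = (9, -1),  |v_rel|² = 82;  v_rel·d = (9)·(0) + (-1)·(-14) = 14
82·t² − 28·t + 96 = 0  ⇒  m = 14² − 82·96 = -7676
m = -7676 < 0,  v_rel·d = 14 > 0  ⇒  outside

inside=no margin=-7676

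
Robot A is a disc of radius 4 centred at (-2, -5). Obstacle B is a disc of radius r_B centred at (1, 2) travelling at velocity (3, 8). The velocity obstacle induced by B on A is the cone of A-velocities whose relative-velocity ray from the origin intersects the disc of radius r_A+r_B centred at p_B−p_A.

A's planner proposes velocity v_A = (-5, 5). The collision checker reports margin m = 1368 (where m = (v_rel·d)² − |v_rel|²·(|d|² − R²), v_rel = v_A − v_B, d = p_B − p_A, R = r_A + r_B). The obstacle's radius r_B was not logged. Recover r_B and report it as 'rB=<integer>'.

m = 1368
d = (3, 7);  v_rel = (-8, -3),  |v_rel|² = 73
v_rel×d = (-8)·(7) − (-3)·(3) = -47
since m = R²·73 − (-47)²:  R² = (2209 + 1368) / 73 = 49
R = √49 = 7  ⇒  r_B = 7 − 4 = 3

rB=3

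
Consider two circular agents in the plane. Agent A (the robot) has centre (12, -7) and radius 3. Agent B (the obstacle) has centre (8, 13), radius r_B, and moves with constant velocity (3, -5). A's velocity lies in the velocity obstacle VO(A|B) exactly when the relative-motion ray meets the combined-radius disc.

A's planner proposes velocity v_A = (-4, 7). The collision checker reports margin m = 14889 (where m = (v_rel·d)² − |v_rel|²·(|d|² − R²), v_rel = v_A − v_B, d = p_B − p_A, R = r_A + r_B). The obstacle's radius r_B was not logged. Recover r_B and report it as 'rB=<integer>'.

m = 14889
d = (-4, 20);  v_rel = (-7, 12),  |v_rel|² = 193
v_rel×d = (-7)·(20) − (12)·(-4) = -92
since m = R²·193 − (-92)²:  R² = (8464 + 14889) / 193 = 121
R = √121 = 11  ⇒  r_B = 11 − 3 = 8

rB=8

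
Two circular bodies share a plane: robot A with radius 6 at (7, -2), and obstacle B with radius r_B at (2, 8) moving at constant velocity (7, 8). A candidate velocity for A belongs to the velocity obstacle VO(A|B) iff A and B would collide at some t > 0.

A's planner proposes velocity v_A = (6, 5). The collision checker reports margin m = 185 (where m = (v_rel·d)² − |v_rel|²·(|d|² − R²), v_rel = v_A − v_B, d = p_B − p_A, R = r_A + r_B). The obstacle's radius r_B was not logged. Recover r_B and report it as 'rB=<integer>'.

m = 185
d = (-5, 10);  v_rel = (-1, -3),  |v_rel|² = 10
v_rel×d = (-1)·(10) − (-3)·(-5) = -25
since m = R²·10 − (-25)²:  R² = (625 + 185) / 10 = 81
R = √81 = 9  ⇒  r_B = 9 − 6 = 3

rB=3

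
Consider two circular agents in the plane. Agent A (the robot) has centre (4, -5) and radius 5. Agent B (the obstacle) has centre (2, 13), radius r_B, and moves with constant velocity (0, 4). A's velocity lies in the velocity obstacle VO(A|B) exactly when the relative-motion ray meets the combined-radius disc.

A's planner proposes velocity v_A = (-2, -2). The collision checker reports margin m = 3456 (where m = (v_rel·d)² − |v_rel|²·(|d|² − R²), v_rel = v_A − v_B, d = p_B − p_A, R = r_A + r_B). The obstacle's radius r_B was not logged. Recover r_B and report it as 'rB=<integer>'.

m = 3456
d = (-2, 18);  v_rel = (-2, -6),  |v_rel|² = 40
v_rel×d = (-2)·(18) − (-6)·(-2) = -48
since m = R²·40 − (-48)²:  R² = (2304 + 3456) / 40 = 144
R = √144 = 12  ⇒  r_B = 12 − 5 = 7

rB=7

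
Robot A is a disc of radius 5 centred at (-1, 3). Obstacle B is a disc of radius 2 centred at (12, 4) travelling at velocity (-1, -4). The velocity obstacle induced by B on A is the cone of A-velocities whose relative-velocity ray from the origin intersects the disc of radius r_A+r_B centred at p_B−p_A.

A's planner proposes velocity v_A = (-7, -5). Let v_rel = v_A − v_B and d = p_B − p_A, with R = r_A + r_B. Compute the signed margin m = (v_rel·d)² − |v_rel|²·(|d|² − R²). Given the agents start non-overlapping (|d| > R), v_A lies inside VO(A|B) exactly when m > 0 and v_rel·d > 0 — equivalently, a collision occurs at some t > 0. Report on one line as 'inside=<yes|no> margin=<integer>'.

d = (13, 1),  |d|² = 170;  R = 5+2 = 7,  c = 170−7² = 121
v_rel = (-6, -1),  |v_rel|² = 37;  v_rel·d = (-6)·(13) + (-1)·(1) = -79
37·t² + 158·t + 121 = 0  ⇒  m = (-79)² − 37·121 = 1764
m = 1764 > 0,  v_rel·d = -79 < 0  ⇒  outside

inside=no margin=1764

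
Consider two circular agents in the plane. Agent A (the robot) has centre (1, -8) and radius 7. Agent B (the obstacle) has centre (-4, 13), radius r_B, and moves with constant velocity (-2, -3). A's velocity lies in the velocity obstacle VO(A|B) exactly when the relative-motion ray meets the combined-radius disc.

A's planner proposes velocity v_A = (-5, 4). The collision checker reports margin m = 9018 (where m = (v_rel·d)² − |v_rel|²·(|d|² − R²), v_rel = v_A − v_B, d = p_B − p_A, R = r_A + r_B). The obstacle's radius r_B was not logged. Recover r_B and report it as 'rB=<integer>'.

m = 9018
d = (-5, 21);  v_rel = (-3, 7),  |v_rel|² = 58
v_rel×d = (-3)·(21) − (7)·(-5) = -28
since m = R²·58 − (-28)²:  R² = (784 + 9018) / 58 = 169
R = √169 = 13  ⇒  r_B = 13 − 7 = 6

rB=6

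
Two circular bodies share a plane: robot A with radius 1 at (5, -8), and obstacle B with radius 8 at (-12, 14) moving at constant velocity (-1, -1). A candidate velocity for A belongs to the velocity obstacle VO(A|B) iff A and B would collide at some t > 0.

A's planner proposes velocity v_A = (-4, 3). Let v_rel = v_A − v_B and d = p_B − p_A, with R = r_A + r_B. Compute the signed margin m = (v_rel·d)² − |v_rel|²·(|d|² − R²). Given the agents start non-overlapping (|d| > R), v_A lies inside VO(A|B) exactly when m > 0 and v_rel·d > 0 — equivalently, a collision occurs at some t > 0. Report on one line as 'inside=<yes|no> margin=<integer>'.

d = (-17, 22),  |d|² = 773;  R = 1+8 = 9,  c = 773−9² = 692
v_rel = (-3, 4),  |v_rel|² = 25;  v_rel·d = (-3)·(-17) + (4)·(22) = 139
25·t² − 278·t + 692 = 0  ⇒  m = 139² − 25·692 = 2021
m = 2021 > 0,  v_rel·d = 139 > 0  ⇒  inside

inside=yes margin=2021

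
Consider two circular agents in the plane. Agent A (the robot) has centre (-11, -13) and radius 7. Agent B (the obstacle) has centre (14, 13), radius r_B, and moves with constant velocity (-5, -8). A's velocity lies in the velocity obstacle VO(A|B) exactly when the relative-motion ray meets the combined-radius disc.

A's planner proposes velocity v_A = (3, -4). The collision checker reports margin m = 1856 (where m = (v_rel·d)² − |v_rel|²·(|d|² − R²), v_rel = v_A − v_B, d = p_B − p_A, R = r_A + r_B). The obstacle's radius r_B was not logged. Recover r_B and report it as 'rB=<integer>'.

m = 1856
d = (25, 26);  v_rel = (8, 4),  |v_rel|² = 80
v_rel×d = (8)·(26) − (4)·(25) = 108
since m = R²·80 − 108²:  R² = (11664 + 1856) / 80 = 169
R = √169 = 13  ⇒  r_B = 13 − 7 = 6

rB=6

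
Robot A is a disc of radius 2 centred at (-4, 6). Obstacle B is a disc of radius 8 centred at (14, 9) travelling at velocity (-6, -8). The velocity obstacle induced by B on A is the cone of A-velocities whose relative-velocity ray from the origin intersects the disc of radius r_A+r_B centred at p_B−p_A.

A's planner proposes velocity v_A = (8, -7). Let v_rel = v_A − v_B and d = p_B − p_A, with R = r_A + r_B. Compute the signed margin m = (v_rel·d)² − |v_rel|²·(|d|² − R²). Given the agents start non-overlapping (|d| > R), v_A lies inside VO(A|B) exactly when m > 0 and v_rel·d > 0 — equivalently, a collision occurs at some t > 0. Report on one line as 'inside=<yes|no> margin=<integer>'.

d = (18, 3),  |d|² = 333;  R = 2+8 = 10,  c = 333−10² = 233
v_rel = (14, 1),  |v_rel|² = 197;  v_rel·d = (14)·(18) + (1)·(3) = 255
197·t² − 510·t + 233 = 0  ⇒  m = 255² − 197·233 = 19124
m = 19124 > 0,  v_rel·d = 255 > 0  ⇒  inside

inside=yes margin=19124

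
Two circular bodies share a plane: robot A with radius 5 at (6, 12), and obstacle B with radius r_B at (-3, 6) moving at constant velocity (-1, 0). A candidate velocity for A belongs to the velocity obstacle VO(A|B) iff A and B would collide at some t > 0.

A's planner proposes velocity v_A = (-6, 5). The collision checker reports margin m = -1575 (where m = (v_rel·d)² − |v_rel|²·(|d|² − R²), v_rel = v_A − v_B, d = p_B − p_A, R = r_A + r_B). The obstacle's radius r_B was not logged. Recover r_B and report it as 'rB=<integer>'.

m = -1575
d = (-9, -6);  v_rel = (-5, 5),  |v_rel|² = 50
v_rel×d = (-5)·(-6) − (5)·(-9) = 75
since m = R²·50 − 75²:  R² = (5625 + -1575) / 50 = 81
R = √81 = 9  ⇒  r_B = 9 − 5 = 4

rB=4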